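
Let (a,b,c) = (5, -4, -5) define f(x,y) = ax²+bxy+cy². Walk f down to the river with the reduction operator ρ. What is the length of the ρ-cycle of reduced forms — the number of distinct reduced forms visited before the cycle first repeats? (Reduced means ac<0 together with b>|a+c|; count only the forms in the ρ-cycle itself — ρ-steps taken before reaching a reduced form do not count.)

D = 116, ⌊√D⌋ = 10
descent: ρ → (-5,4,5)  [lands on river]
river: ρ → (5,6,-4)
river: ρ → (-4,10,1)
river: ρ → (1,10,-4)
river: ρ → (-4,6,5)
river: ρ → (5,4,-5)
river: ρ → (-5,6,4)
river: ρ → (4,10,-1)
river: ρ → (-1,10,4)
river: ρ → (4,6,-5)
ρ-cycle length = 10 (tail of 1 descent step not counted)

10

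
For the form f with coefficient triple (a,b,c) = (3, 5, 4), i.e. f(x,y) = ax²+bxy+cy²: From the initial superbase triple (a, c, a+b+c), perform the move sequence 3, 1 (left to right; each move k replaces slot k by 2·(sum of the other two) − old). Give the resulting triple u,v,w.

start (3,4,12) = (f(1,0),f(0,1),f(1,1))
replace slot 3: 2·(3+4) − 12 = 2 → (3,4,2)
replace slot 1: 2·(4+2) − 3 = 9 → (9,4,2)

9,4,2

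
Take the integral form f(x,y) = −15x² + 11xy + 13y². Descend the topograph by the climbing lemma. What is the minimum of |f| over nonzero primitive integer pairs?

river: ρ → (13,15,-13)
river: ρ → (-13,11,15)
river: ρ → (15,19,-9)
river: ρ → (-9,17,17)
river: ρ → (17,17,-9)
river: ρ → (-9,19,15)
river: ρ → (15,11,-13)
river: ρ → (-13,15,13)
river: ρ → (13,11,-15)
river: ρ → (-15,19,9)
river: ρ → (9,17,-17)
river: ρ → (-17,17,9)
river: ρ → (9,19,-15)
river: ρ → (-15,11,13)
closes: descent 0, river 14
min |a| on river = 9

9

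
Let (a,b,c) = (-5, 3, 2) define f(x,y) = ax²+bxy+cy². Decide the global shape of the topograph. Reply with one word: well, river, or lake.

D = b²−4ac = 3² − 4·(-5)·2 = 49
D = 7² is a perfect square ⇒ form factors over ℤ ⇒ lakes

lake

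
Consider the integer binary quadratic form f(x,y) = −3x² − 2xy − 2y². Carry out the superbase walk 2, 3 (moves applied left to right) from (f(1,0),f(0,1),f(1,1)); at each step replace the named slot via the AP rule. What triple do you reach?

start (-3,-2,-7) = (f(1,0),f(0,1),f(1,1))
replace slot 2: 2·((-3)+(-7)) − (-2) = -18 → (-3,-18,-7)
replace slot 3: 2·((-3)+(-18)) − (-7) = -35 → (-3,-18,-35)

-3,-18,-35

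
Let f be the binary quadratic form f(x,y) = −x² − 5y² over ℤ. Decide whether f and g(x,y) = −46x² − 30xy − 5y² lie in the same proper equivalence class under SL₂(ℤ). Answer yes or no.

D₁ = -20, D₂ = -20
f is negative-definite; reduce −f:
−f: reduced (well bottom): (1,0,5) with a≤c, −a<b≤a
flip sign back: reduced form of f is (-1,0,-5)
g is negative-definite; reduce −g:
−g: flip: (46,30,5)→(5,-30,46)
−g: translate: b→0 (≡-30 mod 10), so (5,-30,46)→(5,0,1)
−g: flip: (5,0,1)→(1,0,5)
−g: reduced (well bottom): (1,0,5) with a≤c, −a<b≤a
flip sign back: reduced form of g is (-1,0,-5)
reduced forms (-1, 0, -5) vs (-1, 0, -5) ⇒ equivalent

yes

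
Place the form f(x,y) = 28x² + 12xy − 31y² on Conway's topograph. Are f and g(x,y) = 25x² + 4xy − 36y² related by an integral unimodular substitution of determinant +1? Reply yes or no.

D₁ = 3616, D₂ = 3616
river cycle of f (length 6): (-31, 50, 9), (9, 58, -7), (-7, 54, 25), (25, 46, -15), (-15, 44, 28), (28, 12, -31)
river cycle of g (length 6): (25, 54, -7), (-7, 58, 9), (9, 50, -31), (-31, 12, 28), (28, 44, -15), (-15, 46, 25)
cycles differ ⇒ inequivalent

no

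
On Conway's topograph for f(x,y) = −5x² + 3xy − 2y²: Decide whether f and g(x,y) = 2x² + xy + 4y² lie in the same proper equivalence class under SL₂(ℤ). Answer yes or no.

D₁ = -31, D₂ = -31
f is negative-definite; reduce −f:
−f: flip: (5,-3,2)→(2,3,5)
−f: translate: b→-1 (≡3 mod 4), so (2,3,5)→(2,-1,4)
−f: reduced (well bottom): (2,-1,4) with a≤c, −a<b≤a
flip sign back: reduced form of f is (-2,1,-4)
g: reduced (well bottom): (2,1,4) with a≤c, −a<b≤a
reduced forms (-2, 1, -4) vs (2, 1, 4) ⇒ inequivalent

no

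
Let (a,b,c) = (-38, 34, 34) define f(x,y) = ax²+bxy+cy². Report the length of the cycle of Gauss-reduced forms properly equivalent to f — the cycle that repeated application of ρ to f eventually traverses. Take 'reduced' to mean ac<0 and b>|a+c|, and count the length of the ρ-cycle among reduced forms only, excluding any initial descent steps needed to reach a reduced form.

D = 6324, ⌊√D⌋ = 79
river: ρ → (34,34,-38)
river: ρ → (-38,42,30)
river: ρ → (30,78,-2)
river: ρ → (-2,78,30)
river: ρ → (30,42,-38)
river: ρ → (-38,34,34)
ρ-cycle length = 6 (tail of 0 descent steps not counted)

6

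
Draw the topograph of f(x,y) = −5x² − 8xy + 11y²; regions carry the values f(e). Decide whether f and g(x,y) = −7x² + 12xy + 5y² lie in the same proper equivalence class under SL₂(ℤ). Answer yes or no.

D₁ = 284, D₂ = 284
river cycle of f (length 8): (11, 8, -5), (-5, 12, 7), (7, 16, -1), (-1, 16, 7), (7, 12, -5), (-5, 8, 11), (11, 14, -2), (-2, 14, 11)
river cycle of g (length 8): (5, 8, -11), (-11, 14, 2), (2, 14, -11), (-11, 8, 5), (5, 12, -7), (-7, 16, 1), (1, 16, -7), (-7, 12, 5)
cycles differ ⇒ inequivalent

no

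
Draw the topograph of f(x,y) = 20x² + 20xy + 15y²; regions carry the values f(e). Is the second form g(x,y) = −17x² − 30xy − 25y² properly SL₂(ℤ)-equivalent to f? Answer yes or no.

D₁ = -800, D₂ = -800
f: flip: (20,20,15)→(15,-20,20)
f: translate: b→10 (≡-20 mod 30), so (15,-20,20)→(15,10,15)
f: reduced (well bottom): (15,10,15) with a≤c, −a<b≤a
g is negative-definite; reduce −g:
−g: translate: b→-4 (≡30 mod 34), so (17,30,25)→(17,-4,12)
−g: flip: (17,-4,12)→(12,4,17)
−g: reduced (well bottom): (12,4,17) with a≤c, −a<b≤a
flip sign back: reduced form of g is (-12,-4,-17)
reduced forms (15, 10, 15) vs (-12, -4, -17) ⇒ inequivalent

no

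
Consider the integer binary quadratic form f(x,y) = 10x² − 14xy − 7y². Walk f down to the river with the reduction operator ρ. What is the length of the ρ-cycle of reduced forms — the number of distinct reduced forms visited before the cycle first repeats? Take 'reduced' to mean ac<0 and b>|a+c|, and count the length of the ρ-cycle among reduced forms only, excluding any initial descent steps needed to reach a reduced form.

D = 476, ⌊√D⌋ = 21
descent: ρ → (-7,14,10)  [lands on river]
river: ρ → (10,6,-11)
river: ρ → (-11,16,5)
river: ρ → (5,14,-14)
river: ρ → (-14,14,5)
river: ρ → (5,16,-11)
river: ρ → (-11,6,10)
river: ρ → (10,14,-7)
ρ-cycle length = 8 (tail of 1 descent step not counted)

8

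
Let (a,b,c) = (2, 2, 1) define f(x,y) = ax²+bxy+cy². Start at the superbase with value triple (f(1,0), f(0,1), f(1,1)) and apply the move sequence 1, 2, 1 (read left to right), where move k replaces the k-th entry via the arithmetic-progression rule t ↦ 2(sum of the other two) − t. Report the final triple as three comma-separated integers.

start (2,1,5) = (f(1,0),f(0,1),f(1,1))
replace slot 1: 2·(1+5) − 2 = 10 → (10,1,5)
replace slot 2: 2·(10+5) − 1 = 29 → (10,29,5)
replace slot 1: 2·(29+5) − 10 = 58 → (58,29,5)

58,29,5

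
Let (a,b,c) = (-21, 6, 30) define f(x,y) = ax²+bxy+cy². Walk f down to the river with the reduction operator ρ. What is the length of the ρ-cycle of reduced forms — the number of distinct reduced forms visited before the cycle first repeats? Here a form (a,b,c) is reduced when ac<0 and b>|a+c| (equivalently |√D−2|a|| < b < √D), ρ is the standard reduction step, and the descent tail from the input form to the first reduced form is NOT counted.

D = 2556, ⌊√D⌋ = 50
descent: ρ → (30,-6,-21)
descent: ρ → (-21,48,3)  [lands on river]
river: ρ → (3,48,-21)
river: ρ → (-21,36,15)
river: ρ → (15,24,-33)
river: ρ → (-33,42,6)
river: ρ → (6,42,-33)
river: ρ → (-33,24,15)
river: ρ → (15,36,-21)
ρ-cycle length = 8 (tail of 2 descent steps not counted)

8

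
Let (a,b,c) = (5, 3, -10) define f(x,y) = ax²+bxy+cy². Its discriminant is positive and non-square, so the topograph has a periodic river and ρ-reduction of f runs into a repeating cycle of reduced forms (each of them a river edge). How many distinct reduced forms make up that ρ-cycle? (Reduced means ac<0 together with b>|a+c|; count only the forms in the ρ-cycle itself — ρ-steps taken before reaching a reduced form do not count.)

D = 209, ⌊√D⌋ = 14
descent: ρ → (-10,-3,5)
descent: ρ → (5,13,-2)  [lands on river]
river: ρ → (-2,11,11)
river: ρ → (11,11,-2)
river: ρ → (-2,13,5)
river: ρ → (5,7,-8)
river: ρ → (-8,9,4)
river: ρ → (4,7,-10)
river: ρ → (-10,13,1)
river: ρ → (1,13,-10)
river: ρ → (-10,7,4)
river: ρ → (4,9,-8)
river: ρ → (-8,7,5)
ρ-cycle length = 12 (tail of 2 descent steps not counted)

12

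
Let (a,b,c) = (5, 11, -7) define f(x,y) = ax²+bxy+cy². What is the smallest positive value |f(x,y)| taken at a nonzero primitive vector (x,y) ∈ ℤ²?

river: ρ → (-7,3,9)
river: ρ → (9,15,-1)
river: ρ → (-1,15,9)
river: ρ → (9,3,-7)
river: ρ → (-7,11,5)
river: ρ → (5,9,-9)
river: ρ → (-9,9,5)
river: ρ → (5,11,-7)
closes: descent 0, river 8
min |a| on river = 1

1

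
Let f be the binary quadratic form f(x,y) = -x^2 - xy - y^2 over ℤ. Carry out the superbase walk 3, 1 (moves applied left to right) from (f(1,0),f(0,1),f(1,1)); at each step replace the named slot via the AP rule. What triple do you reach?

start (-1,-1,-3) = (f(1,0),f(0,1),f(1,1))
replace slot 3: 2·((-1)+(-1)) − (-3) = -1 → (-1,-1,-1)
replace slot 1: 2·((-1)+(-1)) − (-1) = -3 → (-3,-1,-1)

-3,-1,-1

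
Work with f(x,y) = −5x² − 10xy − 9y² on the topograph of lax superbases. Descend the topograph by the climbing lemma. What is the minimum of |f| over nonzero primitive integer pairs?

translate: b→0 (≡10 mod 10), so (5,10,9)→(5,0,4)
flip: (5,0,4)→(4,0,5)
reduced (well bottom): (4,0,5) with a≤c, −a<b≤a
well minimum |f| = |-4| = 4 (negative-definite)

4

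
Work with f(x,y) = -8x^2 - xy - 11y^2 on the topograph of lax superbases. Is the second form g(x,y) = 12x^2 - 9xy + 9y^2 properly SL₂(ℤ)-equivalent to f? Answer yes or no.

D₁ = -351, D₂ = -351
f is negative-definite; reduce −f:
−f: reduced (well bottom): (8,1,11) with a≤c, −a<b≤a
flip sign back: reduced form of f is (-8,-1,-11)
g: flip: (12,-9,9)→(9,9,12)
g: reduced (well bottom): (9,9,12) with a≤c, −a<b≤a
reduced forms (-8, -1, -11) vs (9, 9, 12) ⇒ inequivalent

no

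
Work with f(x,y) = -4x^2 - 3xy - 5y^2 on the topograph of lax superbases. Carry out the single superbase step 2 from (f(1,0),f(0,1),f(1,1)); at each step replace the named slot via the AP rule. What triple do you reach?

start (-4,-5,-12) = (f(1,0),f(0,1),f(1,1))
replace slot 2: 2·((-4)+(-12)) − (-5) = -27 → (-4,-27,-12)

-4,-27,-12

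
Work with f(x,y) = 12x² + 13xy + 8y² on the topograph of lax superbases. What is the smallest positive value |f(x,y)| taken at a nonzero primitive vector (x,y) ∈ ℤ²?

translate: b→-11 (≡13 mod 24), so (12,13,8)→(12,-11,7)
flip: (12,-11,7)→(7,11,12)
translate: b→-3 (≡11 mod 14), so (7,11,12)→(7,-3,8)
reduced (well bottom): (7,-3,8) with a≤c, −a<b≤a
well minimum = a = 7

7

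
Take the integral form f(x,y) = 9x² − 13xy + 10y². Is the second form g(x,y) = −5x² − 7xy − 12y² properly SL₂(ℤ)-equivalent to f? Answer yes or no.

D₁ = -191, D₂ = -191
f: translate: b→5 (≡-13 mod 18), so (9,-13,10)→(9,5,6)
f: flip: (9,5,6)→(6,-5,9)
f: reduced (well bottom): (6,-5,9) with a≤c, −a<b≤a
g is negative-definite; reduce −g:
−g: translate: b→-3 (≡7 mod 10), so (5,7,12)→(5,-3,10)
−g: reduced (well bottom): (5,-3,10) with a≤c, −a<b≤a
flip sign back: reduced form of g is (-5,3,-10)
reduced forms (6, -5, 9) vs (-5, 3, -10) ⇒ inequivalent

no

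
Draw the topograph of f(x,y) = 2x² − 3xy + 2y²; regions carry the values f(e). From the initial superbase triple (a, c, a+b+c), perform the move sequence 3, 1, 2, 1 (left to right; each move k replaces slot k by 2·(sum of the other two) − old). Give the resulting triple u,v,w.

start (2,2,1) = (f(1,0),f(0,1),f(1,1))
replace slot 3: 2·(2+2) − 1 = 7 → (2,2,7)
replace slot 1: 2·(2+7) − 2 = 16 → (16,2,7)
replace slot 2: 2·(16+7) − 2 = 44 → (16,44,7)
replace slot 1: 2·(44+7) − 16 = 86 → (86,44,7)

86,44,7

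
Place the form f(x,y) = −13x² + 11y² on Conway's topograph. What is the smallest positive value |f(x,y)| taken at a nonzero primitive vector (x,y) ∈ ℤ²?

descent: ρ → (11,22,-2)  [lands on river]
river: ρ → (-2,22,11)
closes: descent 1, river 2
min |a| on river = 2

2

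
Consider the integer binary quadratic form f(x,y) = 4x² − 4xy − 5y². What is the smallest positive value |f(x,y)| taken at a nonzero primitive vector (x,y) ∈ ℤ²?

descent: ρ → (-5,4,4)  [lands on river]
river: ρ → (4,4,-5)
river: ρ → (-5,6,3)
river: ρ → (3,6,-5)
closes: descent 1, river 4
min |a| on river = 3

3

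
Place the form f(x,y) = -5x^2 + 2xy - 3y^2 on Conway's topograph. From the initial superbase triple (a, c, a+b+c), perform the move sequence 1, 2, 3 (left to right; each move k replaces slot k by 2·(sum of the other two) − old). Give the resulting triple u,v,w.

start (-5,-3,-6) = (f(1,0),f(0,1),f(1,1))
replace slot 1: 2·((-3)+(-6)) − (-5) = -13 → (-13,-3,-6)
replace slot 2: 2·((-13)+(-6)) − (-3) = -35 → (-13,-35,-6)
replace slot 3: 2·((-13)+(-35)) − (-6) = -90 → (-13,-35,-90)

-13,-35,-90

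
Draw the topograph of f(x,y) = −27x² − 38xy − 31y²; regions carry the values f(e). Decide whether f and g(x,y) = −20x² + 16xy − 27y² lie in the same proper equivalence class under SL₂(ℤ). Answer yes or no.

D₁ = -1904, D₂ = -1904
f is negative-definite; reduce −f:
−f: translate: b→-16 (≡38 mod 54), so (27,38,31)→(27,-16,20)
−f: flip: (27,-16,20)→(20,16,27)
−f: reduced (well bottom): (20,16,27) with a≤c, −a<b≤a
flip sign back: reduced form of f is (-20,-16,-27)
g is negative-definite; reduce −g:
−g: reduced (well bottom): (20,-16,27) with a≤c, −a<b≤a
flip sign back: reduced form of g is (-20,16,-27)
reduced forms (-20, -16, -27) vs (-20, 16, -27) ⇒ inequivalent

no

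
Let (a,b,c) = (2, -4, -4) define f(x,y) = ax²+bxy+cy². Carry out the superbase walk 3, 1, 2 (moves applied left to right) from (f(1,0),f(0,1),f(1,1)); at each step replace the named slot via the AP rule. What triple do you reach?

start (2,-4,-6) = (f(1,0),f(0,1),f(1,1))
replace slot 3: 2·(2+(-4)) − (-6) = 2 → (2,-4,2)
replace slot 1: 2·((-4)+2) − 2 = -6 → (-6,-4,2)
replace slot 2: 2·((-6)+2) − (-4) = -4 → (-6,-4,2)

-6,-4,2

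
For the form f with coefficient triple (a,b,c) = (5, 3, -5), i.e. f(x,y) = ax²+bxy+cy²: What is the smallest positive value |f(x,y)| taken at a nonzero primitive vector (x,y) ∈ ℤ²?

river: ρ → (-5,7,3)
river: ρ → (3,5,-7)
river: ρ → (-7,9,1)
river: ρ → (1,9,-7)
river: ρ → (-7,5,3)
river: ρ → (3,7,-5)
river: ρ → (-5,3,5)
river: ρ → (5,7,-3)
river: ρ → (-3,5,7)
river: ρ → (7,9,-1)
river: ρ → (-1,9,7)
river: ρ → (7,5,-3)
river: ρ → (-3,7,5)
river: ρ → (5,3,-5)
closes: descent 0, river 14
min |a| on river = 1

1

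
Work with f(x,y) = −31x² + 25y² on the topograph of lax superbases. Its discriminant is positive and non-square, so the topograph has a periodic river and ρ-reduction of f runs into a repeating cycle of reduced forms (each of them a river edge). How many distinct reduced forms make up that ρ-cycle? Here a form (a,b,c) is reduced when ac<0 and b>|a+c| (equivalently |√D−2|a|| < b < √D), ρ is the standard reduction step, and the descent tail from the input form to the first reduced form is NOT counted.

D = 3100, ⌊√D⌋ = 55
descent: ρ → (25,50,-6)  [lands on river]
river: ρ → (-6,46,41)
river: ρ → (41,36,-11)
river: ρ → (-11,52,9)
river: ρ → (9,38,-46)
river: ρ → (-46,54,1)
river: ρ → (1,54,-46)
river: ρ → (-46,38,9)
river: ρ → (9,52,-11)
river: ρ → (-11,36,41)
river: ρ → (41,46,-6)
river: ρ → (-6,50,25)
ρ-cycle length = 12 (tail of 1 descent step not counted)

12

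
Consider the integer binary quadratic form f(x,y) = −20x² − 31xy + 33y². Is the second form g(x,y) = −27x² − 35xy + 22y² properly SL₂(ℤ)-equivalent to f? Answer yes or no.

D₁ = 3601, D₂ = 3601
river cycle of f (length 14): (33, 31, -20), (-20, 49, 15), (15, 41, -32), (-32, 23, 24), (24, 25, -31), (-31, 37, 18), (18, 35, -33), (-33, 31, 20), (20, 49, -15), (-15, 41, 32), … (4 more)
river cycle of g (length 10): (22, 35, -27), (-27, 19, 30), (30, 41, -16), (-16, 55, 9), (9, 53, -22), (-22, 35, 27), (27, 19, -30), (-30, 41, 16), (16, 55, -9), (-9, 53, 22)
cycles differ ⇒ inequivalent

no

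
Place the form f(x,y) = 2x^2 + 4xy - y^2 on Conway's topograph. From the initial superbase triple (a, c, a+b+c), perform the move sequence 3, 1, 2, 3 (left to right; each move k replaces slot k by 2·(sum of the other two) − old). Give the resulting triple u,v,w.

start (2,-1,5) = (f(1,0),f(0,1),f(1,1))
replace slot 3: 2·(2+(-1)) − 5 = -3 → (2,-1,-3)
replace slot 1: 2·((-1)+(-3)) − 2 = -10 → (-10,-1,-3)
replace slot 2: 2·((-10)+(-3)) − (-1) = -25 → (-10,-25,-3)
replace slot 3: 2·((-10)+(-25)) − (-3) = -67 → (-10,-25,-67)

-10,-25,-67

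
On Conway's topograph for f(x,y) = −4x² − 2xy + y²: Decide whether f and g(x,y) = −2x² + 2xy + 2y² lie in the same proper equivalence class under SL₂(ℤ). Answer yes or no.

D₁ = 20, D₂ = 20
river cycle of f (length 2): (1, 4, -1), (-1, 4, 1)
river cycle of g (length 2): (2, 2, -2), (-2, 2, 2)
cycles differ ⇒ inequivalent

no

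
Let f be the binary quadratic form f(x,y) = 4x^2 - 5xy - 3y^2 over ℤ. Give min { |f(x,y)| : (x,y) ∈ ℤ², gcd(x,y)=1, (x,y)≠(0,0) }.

descent: ρ → (-3,5,4)  [lands on river]
river: ρ → (4,3,-4)
river: ρ → (-4,5,3)
river: ρ → (3,7,-2)
river: ρ → (-2,5,6)
river: ρ → (6,7,-1)
river: ρ → (-1,7,6)
river: ρ → (6,5,-2)
river: ρ → (-2,7,3)
river: ρ → (3,5,-4)
river: ρ → (-4,3,4)
river: ρ → (4,5,-3)
river: ρ → (-3,7,2)
river: ρ → (2,5,-6)
river: ρ → (-6,7,1)
river: ρ → (1,7,-6)
river: ρ → (-6,5,2)
river: ρ → (2,7,-3)
closes: descent 1, river 18
min |a| on river = 1

1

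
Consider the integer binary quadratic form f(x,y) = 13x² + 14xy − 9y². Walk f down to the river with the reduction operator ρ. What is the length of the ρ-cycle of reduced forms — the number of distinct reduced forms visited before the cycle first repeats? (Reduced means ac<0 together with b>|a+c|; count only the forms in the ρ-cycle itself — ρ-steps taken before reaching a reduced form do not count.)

D = 664, ⌊√D⌋ = 25
river: ρ → (-9,22,5)
river: ρ → (5,18,-17)
river: ρ → (-17,16,6)
river: ρ → (6,20,-11)
river: ρ → (-11,24,2)
river: ρ → (2,24,-11)
river: ρ → (-11,20,6)
river: ρ → (6,16,-17)
river: ρ → (-17,18,5)
river: ρ → (5,22,-9)
river: ρ → (-9,14,13)
river: ρ → (13,12,-10)
river: ρ → (-10,8,15)
river: ρ → (15,22,-3)
river: ρ → (-3,20,22)
river: ρ → (22,24,-1)
river: ρ → (-1,24,22)
river: ρ → (22,20,-3)
river: ρ → (-3,22,15)
river: ρ → (15,8,-10)
river: ρ → (-10,12,13)
river: ρ → (13,14,-9)
ρ-cycle length = 22 (tail of 0 descent steps not counted)

22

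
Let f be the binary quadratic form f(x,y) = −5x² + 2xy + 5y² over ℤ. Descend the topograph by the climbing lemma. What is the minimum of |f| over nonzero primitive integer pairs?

river: ρ → (5,8,-2)
river: ρ → (-2,8,5)
river: ρ → (5,2,-5)
river: ρ → (-5,8,2)
river: ρ → (2,8,-5)
river: ρ → (-5,2,5)
closes: descent 0, river 6
min |a| on river = 2

2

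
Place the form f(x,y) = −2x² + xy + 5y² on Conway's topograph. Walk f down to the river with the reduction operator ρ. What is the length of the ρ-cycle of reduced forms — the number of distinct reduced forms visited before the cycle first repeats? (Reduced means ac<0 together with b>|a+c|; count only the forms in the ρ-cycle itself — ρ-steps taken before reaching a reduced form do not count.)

D = 41, ⌊√D⌋ = 6
descent: ρ → (5,-1,-2)
descent: ρ → (-2,5,2)  [lands on river]
river: ρ → (2,3,-4)
river: ρ → (-4,5,1)
river: ρ → (1,5,-4)
river: ρ → (-4,3,2)
river: ρ → (2,5,-2)
river: ρ → (-2,3,4)
river: ρ → (4,5,-1)
river: ρ → (-1,5,4)
river: ρ → (4,3,-2)
ρ-cycle length = 10 (tail of 2 descent steps not counted)

10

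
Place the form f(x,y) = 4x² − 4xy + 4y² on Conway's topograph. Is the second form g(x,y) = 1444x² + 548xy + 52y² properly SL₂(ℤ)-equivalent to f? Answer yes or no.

D₁ = -48, D₂ = -48
f: translate: b→4 (≡-4 mod 8), so (4,-4,4)→(4,4,4)
f: reduced (well bottom): (4,4,4) with a≤c, −a<b≤a
g: flip: (1444,548,52)→(52,-548,1444)
g: translate: b→-28 (≡-548 mod 104), so (52,-548,1444)→(52,-28,4)
g: flip: (52,-28,4)→(4,28,52)
g: translate: b→4 (≡28 mod 8), so (4,28,52)→(4,4,4)
g: reduced (well bottom): (4,4,4) with a≤c, −a<b≤a
reduced forms (4, 4, 4) vs (4, 4, 4) ⇒ equivalent

yes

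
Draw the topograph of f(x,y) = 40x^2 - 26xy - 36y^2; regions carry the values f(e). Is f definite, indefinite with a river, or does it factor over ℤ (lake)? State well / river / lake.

D = b²−4ac = (-26)² − 4·40·(-36) = 6436
D > 0 non-square ⇒ indefinite ⇒ periodic river

river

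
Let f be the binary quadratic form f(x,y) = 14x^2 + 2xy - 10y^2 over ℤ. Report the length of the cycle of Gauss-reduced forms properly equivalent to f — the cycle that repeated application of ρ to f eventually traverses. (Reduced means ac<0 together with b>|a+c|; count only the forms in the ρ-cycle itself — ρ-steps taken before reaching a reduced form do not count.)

D = 564, ⌊√D⌋ = 23
descent: ρ → (-10,18,6)  [lands on river]
river: ρ → (6,18,-10)
river: ρ → (-10,22,2)
river: ρ → (2,22,-10)
ρ-cycle length = 4 (tail of 1 descent step not counted)

4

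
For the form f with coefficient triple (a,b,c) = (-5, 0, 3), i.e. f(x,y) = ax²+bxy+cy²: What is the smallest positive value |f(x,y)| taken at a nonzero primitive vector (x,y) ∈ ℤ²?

descent: ρ → (3,6,-2)  [lands on river]
river: ρ → (-2,6,3)
closes: descent 1, river 2
min |a| on river = 2

2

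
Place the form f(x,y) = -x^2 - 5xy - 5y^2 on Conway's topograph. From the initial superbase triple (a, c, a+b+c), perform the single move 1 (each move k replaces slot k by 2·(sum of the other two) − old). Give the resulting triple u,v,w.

start (-1,-5,-11) = (f(1,0),f(0,1),f(1,1))
replace slot 1: 2·((-5)+(-11)) − (-1) = -31 → (-31,-5,-11)

-31,-5,-11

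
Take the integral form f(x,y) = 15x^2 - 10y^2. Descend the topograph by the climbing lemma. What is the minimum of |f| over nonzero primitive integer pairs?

descent: ρ → (-10,20,5)  [lands on river]
river: ρ → (5,20,-10)
closes: descent 1, river 2
min |a| on river = 5

5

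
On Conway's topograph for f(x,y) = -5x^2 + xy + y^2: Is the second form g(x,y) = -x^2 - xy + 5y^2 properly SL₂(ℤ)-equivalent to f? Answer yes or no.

D₁ = 21, D₂ = 21
river cycle of f (length 2): (1, 3, -3), (-3, 3, 1)
river cycle of g (length 2): (-1, 3, 3), (3, 3, -1)
cycles differ ⇒ inequivalent

no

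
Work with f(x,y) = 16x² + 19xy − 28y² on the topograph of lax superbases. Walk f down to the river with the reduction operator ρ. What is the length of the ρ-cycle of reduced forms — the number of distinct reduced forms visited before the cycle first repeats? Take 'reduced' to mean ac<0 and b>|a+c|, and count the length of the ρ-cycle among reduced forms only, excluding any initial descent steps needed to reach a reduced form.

D = 2153, ⌊√D⌋ = 46
river: ρ → (-28,37,7)
river: ρ → (7,33,-38)
river: ρ → (-38,43,2)
river: ρ → (2,45,-16)
river: ρ → (-16,19,28)
river: ρ → (28,37,-7)
river: ρ → (-7,33,38)
river: ρ → (38,43,-2)
river: ρ → (-2,45,16)
river: ρ → (16,19,-28)
ρ-cycle length = 10 (tail of 0 descent steps not counted)

10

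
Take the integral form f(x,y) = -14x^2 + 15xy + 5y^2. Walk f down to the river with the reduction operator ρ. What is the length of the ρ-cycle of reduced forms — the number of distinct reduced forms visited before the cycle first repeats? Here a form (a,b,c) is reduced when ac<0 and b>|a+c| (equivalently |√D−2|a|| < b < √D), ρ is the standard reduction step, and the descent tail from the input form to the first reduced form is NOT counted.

D = 505, ⌊√D⌋ = 22
river: ρ → (5,15,-14)
river: ρ → (-14,13,6)
river: ρ → (6,11,-16)
river: ρ → (-16,21,1)
river: ρ → (1,21,-16)
river: ρ → (-16,11,6)
river: ρ → (6,13,-14)
river: ρ → (-14,15,5)
ρ-cycle length = 8 (tail of 0 descent steps not counted)

8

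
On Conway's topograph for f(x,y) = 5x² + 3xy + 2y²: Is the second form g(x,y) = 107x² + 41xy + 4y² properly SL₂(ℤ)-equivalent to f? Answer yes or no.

D₁ = -31, D₂ = -31
f: flip: (5,3,2)→(2,-3,5)
f: translate: b→1 (≡-3 mod 4), so (2,-3,5)→(2,1,4)
f: reduced (well bottom): (2,1,4) with a≤c, −a<b≤a
g: flip: (107,41,4)→(4,-41,107)
g: translate: b→-1 (≡-41 mod 8), so (4,-41,107)→(4,-1,2)
g: flip: (4,-1,2)→(2,1,4)
g: reduced (well bottom): (2,1,4) with a≤c, −a<b≤a
reduced forms (2, 1, 4) vs (2, 1, 4) ⇒ equivalent

yes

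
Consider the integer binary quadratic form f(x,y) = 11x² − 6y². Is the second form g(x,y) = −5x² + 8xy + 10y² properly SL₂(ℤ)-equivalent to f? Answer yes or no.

D₁ = 264, D₂ = 264
river cycle of f (length 6): (-6, 12, 5), (5, 8, -10), (-10, 12, 3), (3, 12, -10), (-10, 8, 5), (5, 12, -6)
river cycle of g (length 6): (10, 12, -3), (-3, 12, 10), (10, 8, -5), (-5, 12, 6), (6, 12, -5), (-5, 8, 10)
cycles differ ⇒ inequivalent

no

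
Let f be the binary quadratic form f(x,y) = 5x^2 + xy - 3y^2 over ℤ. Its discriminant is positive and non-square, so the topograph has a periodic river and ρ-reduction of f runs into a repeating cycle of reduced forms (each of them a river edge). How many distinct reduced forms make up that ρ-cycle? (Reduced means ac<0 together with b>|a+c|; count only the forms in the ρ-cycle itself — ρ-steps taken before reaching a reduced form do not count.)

D = 61, ⌊√D⌋ = 7
descent: ρ → (-3,5,3)  [lands on river]
river: ρ → (3,7,-1)
river: ρ → (-1,7,3)
river: ρ → (3,5,-3)
river: ρ → (-3,7,1)
river: ρ → (1,7,-3)
ρ-cycle length = 6 (tail of 1 descent step not counted)

6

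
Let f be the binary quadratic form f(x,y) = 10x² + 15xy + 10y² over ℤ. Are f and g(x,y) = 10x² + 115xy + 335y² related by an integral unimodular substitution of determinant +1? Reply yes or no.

D₁ = -175, D₂ = -175
f: translate: b→-5 (≡15 mod 20), so (10,15,10)→(10,-5,5)
f: flip: (10,-5,5)→(5,5,10)
f: reduced (well bottom): (5,5,10) with a≤c, −a<b≤a
g: translate: b→-5 (≡115 mod 20), so (10,115,335)→(10,-5,5)
g: flip: (10,-5,5)→(5,5,10)
g: reduced (well bottom): (5,5,10) with a≤c, −a<b≤a
reduced forms (5, 5, 10) vs (5, 5, 10) ⇒ equivalent

yes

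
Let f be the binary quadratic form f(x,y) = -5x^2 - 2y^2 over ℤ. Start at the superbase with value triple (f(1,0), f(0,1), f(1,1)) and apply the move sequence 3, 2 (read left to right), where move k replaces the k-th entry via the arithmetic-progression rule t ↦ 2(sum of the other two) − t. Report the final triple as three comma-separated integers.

start (-5,-2,-7) = (f(1,0),f(0,1),f(1,1))
replace slot 3: 2·((-5)+(-2)) − (-7) = -7 → (-5,-2,-7)
replace slot 2: 2·((-5)+(-7)) − (-2) = -22 → (-5,-22,-7)

-5,-22,-7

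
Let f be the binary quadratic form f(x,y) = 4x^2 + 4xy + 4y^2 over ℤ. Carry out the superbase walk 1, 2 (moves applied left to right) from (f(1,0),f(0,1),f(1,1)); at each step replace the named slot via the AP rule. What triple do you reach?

start (4,4,12) = (f(1,0),f(0,1),f(1,1))
replace slot 1: 2·(4+12) − 4 = 28 → (28,4,12)
replace slot 2: 2·(28+12) − 4 = 76 → (28,76,12)

28,76,12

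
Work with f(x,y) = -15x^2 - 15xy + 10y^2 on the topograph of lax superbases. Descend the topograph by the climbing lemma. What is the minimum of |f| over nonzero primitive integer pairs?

descent: ρ → (10,15,-15)  [lands on river]
river: ρ → (-15,15,10)
river: ρ → (10,25,-5)
river: ρ → (-5,25,10)
closes: descent 1, river 4
min |a| on river = 5

5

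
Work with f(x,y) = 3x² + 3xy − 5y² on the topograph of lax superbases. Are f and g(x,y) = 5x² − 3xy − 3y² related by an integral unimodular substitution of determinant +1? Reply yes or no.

D₁ = 69, D₂ = 69
river cycle of f (length 4): (-5, 7, 1), (1, 7, -5), (-5, 3, 3), (3, 3, -5)
river cycle of g (length 4): (-3, 3, 5), (5, 7, -1), (-1, 7, 5), (5, 3, -3)
cycles differ ⇒ inequivalent

no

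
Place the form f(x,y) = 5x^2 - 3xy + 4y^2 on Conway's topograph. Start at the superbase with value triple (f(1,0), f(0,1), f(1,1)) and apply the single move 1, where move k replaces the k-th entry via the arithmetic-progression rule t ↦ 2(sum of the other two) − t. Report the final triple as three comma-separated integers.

start (5,4,6) = (f(1,0),f(0,1),f(1,1))
replace slot 1: 2·(4+6) − 5 = 15 → (15,4,6)

15,4,6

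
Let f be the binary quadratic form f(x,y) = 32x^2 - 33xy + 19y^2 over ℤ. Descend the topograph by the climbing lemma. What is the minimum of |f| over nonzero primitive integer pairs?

translate: b→31 (≡-33 mod 64), so (32,-33,19)→(32,31,18)
flip: (32,31,18)→(18,-31,32)
translate: b→5 (≡-31 mod 36), so (18,-31,32)→(18,5,19)
reduced (well bottom): (18,5,19) with a≤c, −a<b≤a
well minimum = a = 18

18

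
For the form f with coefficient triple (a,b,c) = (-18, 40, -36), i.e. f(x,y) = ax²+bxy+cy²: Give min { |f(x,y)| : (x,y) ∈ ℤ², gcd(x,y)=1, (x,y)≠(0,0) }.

translate: b→-4 (≡-40 mod 36), so (18,-40,36)→(18,-4,14)
flip: (18,-4,14)→(14,4,18)
reduced (well bottom): (14,4,18) with a≤c, −a<b≤a
well minimum |f| = |-14| = 14 (negative-definite)

14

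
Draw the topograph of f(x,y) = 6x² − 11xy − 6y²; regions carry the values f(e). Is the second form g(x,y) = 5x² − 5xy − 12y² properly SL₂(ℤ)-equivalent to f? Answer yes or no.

D₁ = 265, D₂ = 265
river cycle of f (length 22): (-6, 11, 6), (6, 13, -4), (-4, 11, 9), (9, 7, -6), (-6, 5, 10), (10, 15, -1), (-1, 15, 10), (10, 5, -6), (-6, 7, 9), (9, 11, -4), … (12 more)
river cycle of g (length 18): (5, 15, -2), (-2, 13, 12), (12, 11, -3), (-3, 13, 8), (8, 3, -8), (-8, 13, 3), (3, 11, -12), (-12, 13, 2), (2, 15, -5), (-5, 15, 2), … (8 more)
cycles differ ⇒ inequivalent

no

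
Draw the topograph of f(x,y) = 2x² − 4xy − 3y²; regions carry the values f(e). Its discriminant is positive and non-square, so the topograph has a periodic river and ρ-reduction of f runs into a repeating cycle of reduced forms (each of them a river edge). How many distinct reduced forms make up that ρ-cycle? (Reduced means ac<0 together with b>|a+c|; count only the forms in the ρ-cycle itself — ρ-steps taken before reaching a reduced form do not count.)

D = 40, ⌊√D⌋ = 6
descent: ρ → (-3,4,2)  [lands on river]
river: ρ → (2,4,-3)
river: ρ → (-3,2,3)
river: ρ → (3,4,-2)
river: ρ → (-2,4,3)
river: ρ → (3,2,-3)
ρ-cycle length = 6 (tail of 1 descent step not counted)

6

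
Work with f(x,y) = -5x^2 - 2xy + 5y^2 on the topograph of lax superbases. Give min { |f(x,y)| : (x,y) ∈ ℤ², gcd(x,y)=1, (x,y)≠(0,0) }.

descent: ρ → (5,2,-5)  [lands on river]
river: ρ → (-5,8,2)
river: ρ → (2,8,-5)
river: ρ → (-5,2,5)
river: ρ → (5,8,-2)
river: ρ → (-2,8,5)
closes: descent 1, river 6
min |a| on river = 2

2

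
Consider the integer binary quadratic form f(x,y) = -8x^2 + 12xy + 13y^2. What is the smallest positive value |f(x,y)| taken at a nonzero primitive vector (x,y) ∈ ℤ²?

river: ρ → (13,14,-7)
river: ρ → (-7,14,13)
river: ρ → (13,12,-8)
river: ρ → (-8,20,5)
river: ρ → (5,20,-8)
river: ρ → (-8,12,13)
closes: descent 0, river 6
min |a| on river = 5

5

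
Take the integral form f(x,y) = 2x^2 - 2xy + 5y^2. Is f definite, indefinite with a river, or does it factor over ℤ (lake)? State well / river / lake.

D = b²−4ac = (-2)² − 4·2·5 = -36
D < 0 ⇒ definite ⇒ every region one sign ⇒ single well

well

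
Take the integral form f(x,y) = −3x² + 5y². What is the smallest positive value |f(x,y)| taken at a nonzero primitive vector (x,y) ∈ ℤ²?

descent: ρ → (5,0,-3)
descent: ρ → (-3,6,2)  [lands on river]
river: ρ → (2,6,-3)
closes: descent 2, river 2
min |a| on river = 2

2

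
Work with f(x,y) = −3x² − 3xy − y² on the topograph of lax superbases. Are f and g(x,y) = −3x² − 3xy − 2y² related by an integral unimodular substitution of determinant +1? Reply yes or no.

D₁ = -3, D₂ = -15
discriminants differ ⇒ not SL₂(ℤ)-equivalent

no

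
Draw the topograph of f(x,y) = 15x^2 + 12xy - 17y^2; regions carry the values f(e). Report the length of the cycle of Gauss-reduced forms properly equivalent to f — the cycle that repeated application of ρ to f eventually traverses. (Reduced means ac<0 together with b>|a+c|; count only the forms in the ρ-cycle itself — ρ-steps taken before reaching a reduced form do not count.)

D = 1164, ⌊√D⌋ = 34
river: ρ → (-17,22,10)
river: ρ → (10,18,-21)
river: ρ → (-21,24,7)
river: ρ → (7,32,-5)
river: ρ → (-5,28,19)
river: ρ → (19,10,-14)
river: ρ → (-14,18,15)
river: ρ → (15,12,-17)
ρ-cycle length = 8 (tail of 0 descent steps not counted)

8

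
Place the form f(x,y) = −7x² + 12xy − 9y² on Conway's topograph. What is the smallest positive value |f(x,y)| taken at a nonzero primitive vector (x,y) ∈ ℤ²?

translate: b→2 (≡-12 mod 14), so (7,-12,9)→(7,2,4)
flip: (7,2,4)→(4,-2,7)
reduced (well bottom): (4,-2,7) with a≤c, −a<b≤a
well minimum |f| = |-4| = 4 (negative-definite)

4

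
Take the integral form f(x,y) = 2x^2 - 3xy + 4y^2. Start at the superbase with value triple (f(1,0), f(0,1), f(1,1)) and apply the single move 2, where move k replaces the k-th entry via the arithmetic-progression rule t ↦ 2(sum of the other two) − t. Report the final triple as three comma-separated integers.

start (2,4,3) = (f(1,0),f(0,1),f(1,1))
replace slot 2: 2·(2+3) − 4 = 6 → (2,6,3)

2,6,3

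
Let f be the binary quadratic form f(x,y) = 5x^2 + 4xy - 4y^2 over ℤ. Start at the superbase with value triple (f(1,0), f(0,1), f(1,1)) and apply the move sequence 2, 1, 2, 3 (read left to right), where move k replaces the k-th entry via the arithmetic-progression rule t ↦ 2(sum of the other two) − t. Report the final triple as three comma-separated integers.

start (5,-4,5) = (f(1,0),f(0,1),f(1,1))
replace slot 2: 2·(5+5) − (-4) = 24 → (5,24,5)
replace slot 1: 2·(24+5) − 5 = 53 → (53,24,5)
replace slot 2: 2·(53+5) − 24 = 92 → (53,92,5)
replace slot 3: 2·(53+92) − 5 = 285 → (53,92,285)

53,92,285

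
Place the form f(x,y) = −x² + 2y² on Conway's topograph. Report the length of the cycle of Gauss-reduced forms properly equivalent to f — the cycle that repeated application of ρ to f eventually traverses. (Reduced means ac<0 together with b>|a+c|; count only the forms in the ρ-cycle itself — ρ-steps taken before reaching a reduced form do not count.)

D = 8, ⌊√D⌋ = 2
descent: ρ → (2,0,-1)
descent: ρ → (-1,2,1)  [lands on river]
river: ρ → (1,2,-1)
ρ-cycle length = 2 (tail of 2 descent steps not counted)

2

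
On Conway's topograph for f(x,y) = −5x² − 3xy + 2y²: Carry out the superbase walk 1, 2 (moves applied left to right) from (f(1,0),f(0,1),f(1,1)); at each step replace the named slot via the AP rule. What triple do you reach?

start (-5,2,-6) = (f(1,0),f(0,1),f(1,1))
replace slot 1: 2·(2+(-6)) − (-5) = -3 → (-3,2,-6)
replace slot 2: 2·((-3)+(-6)) − 2 = -20 → (-3,-20,-6)

-3,-20,-6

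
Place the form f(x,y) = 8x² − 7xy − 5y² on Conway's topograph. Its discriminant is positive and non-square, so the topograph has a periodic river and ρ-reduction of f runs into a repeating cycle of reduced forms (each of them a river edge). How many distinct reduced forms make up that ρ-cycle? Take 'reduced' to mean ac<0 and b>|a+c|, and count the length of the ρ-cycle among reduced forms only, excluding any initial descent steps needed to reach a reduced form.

D = 209, ⌊√D⌋ = 14
descent: ρ → (-5,7,8)  [lands on river]
river: ρ → (8,9,-4)
river: ρ → (-4,7,10)
river: ρ → (10,13,-1)
river: ρ → (-1,13,10)
river: ρ → (10,7,-4)
river: ρ → (-4,9,8)
river: ρ → (8,7,-5)
river: ρ → (-5,13,2)
river: ρ → (2,11,-11)
river: ρ → (-11,11,2)
river: ρ → (2,13,-5)
ρ-cycle length = 12 (tail of 1 descent step not counted)

12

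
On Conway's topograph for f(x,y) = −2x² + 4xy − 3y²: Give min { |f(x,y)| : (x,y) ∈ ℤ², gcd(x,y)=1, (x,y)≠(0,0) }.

translate: b→0 (≡-4 mod 4), so (2,-4,3)→(2,0,1)
flip: (2,0,1)→(1,0,2)
reduced (well bottom): (1,0,2) with a≤c, −a<b≤a
well minimum |f| = |-1| = 1 (negative-definite)

1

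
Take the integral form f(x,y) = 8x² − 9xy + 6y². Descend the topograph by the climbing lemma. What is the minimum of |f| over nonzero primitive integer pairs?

translate: b→7 (≡-9 mod 16), so (8,-9,6)→(8,7,5)
flip: (8,7,5)→(5,-7,8)
translate: b→3 (≡-7 mod 10), so (5,-7,8)→(5,3,6)
reduced (well bottom): (5,3,6) with a≤c, −a<b≤a
well minimum = a = 5

5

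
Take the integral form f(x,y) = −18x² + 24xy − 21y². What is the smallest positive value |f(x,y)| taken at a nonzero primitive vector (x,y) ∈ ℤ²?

translate: b→12 (≡-24 mod 36), so (18,-24,21)→(18,12,15)
flip: (18,12,15)→(15,-12,18)
reduced (well bottom): (15,-12,18) with a≤c, −a<b≤a
well minimum |f| = |-15| = 15 (negative-definite)

15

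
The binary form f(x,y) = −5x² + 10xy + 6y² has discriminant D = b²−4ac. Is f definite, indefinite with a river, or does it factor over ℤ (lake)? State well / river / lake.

D = b²−4ac = 10² − 4·(-5)·6 = 220
D > 0 non-square ⇒ indefinite ⇒ periodic river

river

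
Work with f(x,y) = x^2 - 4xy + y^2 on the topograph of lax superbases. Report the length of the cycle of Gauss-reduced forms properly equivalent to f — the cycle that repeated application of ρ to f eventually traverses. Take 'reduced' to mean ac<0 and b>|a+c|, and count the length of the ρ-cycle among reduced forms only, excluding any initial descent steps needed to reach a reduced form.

D = 12, ⌊√D⌋ = 3
descent: ρ → (1,2,-2)  [lands on river]
river: ρ → (-2,2,1)
ρ-cycle length = 2 (tail of 1 descent step not counted)

2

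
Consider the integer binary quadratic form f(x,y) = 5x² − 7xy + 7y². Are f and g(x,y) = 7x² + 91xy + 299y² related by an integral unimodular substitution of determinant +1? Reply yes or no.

D₁ = -91, D₂ = -91
f: translate: b→3 (≡-7 mod 10), so (5,-7,7)→(5,3,5)
f: reduced (well bottom): (5,3,5) with a≤c, −a<b≤a
g: translate: b→7 (≡91 mod 14), so (7,91,299)→(7,7,5)
g: flip: (7,7,5)→(5,-7,7)
g: translate: b→3 (≡-7 mod 10), so (5,-7,7)→(5,3,5)
g: reduced (well bottom): (5,3,5) with a≤c, −a<b≤a
reduced forms (5, 3, 5) vs (5, 3, 5) ⇒ equivalent

yes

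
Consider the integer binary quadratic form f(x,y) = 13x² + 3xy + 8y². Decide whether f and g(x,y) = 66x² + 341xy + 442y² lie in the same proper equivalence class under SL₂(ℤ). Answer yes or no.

D₁ = -407, D₂ = -407
f: flip: (13,3,8)→(8,-3,13)
f: reduced (well bottom): (8,-3,13) with a≤c, −a<b≤a
g: translate: b→-55 (≡341 mod 132), so (66,341,442)→(66,-55,13)
g: flip: (66,-55,13)→(13,55,66)
g: translate: b→3 (≡55 mod 26), so (13,55,66)→(13,3,8)
g: flip: (13,3,8)→(8,-3,13)
g: reduced (well bottom): (8,-3,13) with a≤c, −a<b≤a
reduced forms (8, -3, 13) vs (8, -3, 13) ⇒ equivalent

yes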